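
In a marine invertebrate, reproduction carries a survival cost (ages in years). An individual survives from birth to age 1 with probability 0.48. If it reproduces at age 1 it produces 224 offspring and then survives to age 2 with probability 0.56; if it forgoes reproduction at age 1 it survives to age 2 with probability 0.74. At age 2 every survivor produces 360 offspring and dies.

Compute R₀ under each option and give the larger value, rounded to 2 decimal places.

breed at age 1: R₀ = 0.48 × (224 + 0.56 × 360) = 0.48 × 425.6000 = 204.2880
delay to age 2: R₀ = 0.48 × (0.74 × 360) = 0.48 × 266.4000 = 127.8720
Higher: breed at age 1 (204.2880).

204.29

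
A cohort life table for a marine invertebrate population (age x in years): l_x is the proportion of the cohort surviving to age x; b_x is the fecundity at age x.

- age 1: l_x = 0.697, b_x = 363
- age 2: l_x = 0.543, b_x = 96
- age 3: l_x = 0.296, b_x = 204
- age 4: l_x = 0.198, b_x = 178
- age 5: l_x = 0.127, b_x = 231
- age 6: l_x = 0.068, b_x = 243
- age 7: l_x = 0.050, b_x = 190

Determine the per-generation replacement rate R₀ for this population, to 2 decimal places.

456.13

R₀ = Σ l_x b_x:
  age 1: 0.697 × 363 = 253.0110
  age 2: 0.543 × 96 = 52.1280
  age 3: 0.296 × 204 = 60.3840
  age 4: 0.198 × 178 = 35.2440
  age 5: 0.127 × 231 = 29.3370
  age 6: 0.068 × 243 = 16.5240
  age 7: 0.050 × 190 = 9.5000
R₀ = 253.0110 + 52.1280 + 60.3840 + 35.2440 + 29.3370 + 16.5240 + 9.5000 = 456.1280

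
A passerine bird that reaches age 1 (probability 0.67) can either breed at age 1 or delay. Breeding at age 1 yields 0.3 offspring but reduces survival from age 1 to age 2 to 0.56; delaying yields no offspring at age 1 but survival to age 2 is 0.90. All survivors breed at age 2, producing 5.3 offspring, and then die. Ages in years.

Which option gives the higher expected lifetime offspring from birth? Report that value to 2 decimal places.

breed at age 1: R₀ = 0.67 × (0.3 + 0.56 × 5.3) = 0.67 × 3.2680 = 2.1896
delay to age 2: R₀ = 0.67 × (0.90 × 5.3) = 0.67 × 4.7700 = 3.1959
Higher: delay to age 2 (3.1959).

3.20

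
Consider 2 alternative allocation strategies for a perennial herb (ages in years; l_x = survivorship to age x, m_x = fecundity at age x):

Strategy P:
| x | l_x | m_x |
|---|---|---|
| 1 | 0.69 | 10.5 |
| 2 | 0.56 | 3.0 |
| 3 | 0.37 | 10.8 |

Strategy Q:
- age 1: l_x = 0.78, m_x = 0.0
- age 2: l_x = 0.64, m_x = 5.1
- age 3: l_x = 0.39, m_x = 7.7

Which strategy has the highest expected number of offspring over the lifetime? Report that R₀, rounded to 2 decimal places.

12.92

Strategy P: R₀ = 0.69×10.5 + 0.56×3.0 + 0.37×10.8 = 12.9210
Strategy Q: R₀ = 0.78×0.0 + 0.64×5.1 + 0.39×7.7 = 6.2670
Highest R₀: strategy P with 12.9210.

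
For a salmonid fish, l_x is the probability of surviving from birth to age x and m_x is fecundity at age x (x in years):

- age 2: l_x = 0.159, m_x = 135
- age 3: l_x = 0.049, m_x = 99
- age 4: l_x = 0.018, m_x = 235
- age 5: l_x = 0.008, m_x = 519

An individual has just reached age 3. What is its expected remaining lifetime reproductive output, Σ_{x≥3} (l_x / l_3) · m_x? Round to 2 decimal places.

l_3 = 0.049. Conditional survival from age 3 to x is l_x / l_3.
  x=3: (0.049/0.049) × 99 = 99.0000
  x=4: (0.018/0.049) × 235 = 86.3265
  x=5: (0.008/0.049) × 519 = 84.7347
Sum = 99.0000 + 86.3265 + 84.7347 = 270.0612

270.06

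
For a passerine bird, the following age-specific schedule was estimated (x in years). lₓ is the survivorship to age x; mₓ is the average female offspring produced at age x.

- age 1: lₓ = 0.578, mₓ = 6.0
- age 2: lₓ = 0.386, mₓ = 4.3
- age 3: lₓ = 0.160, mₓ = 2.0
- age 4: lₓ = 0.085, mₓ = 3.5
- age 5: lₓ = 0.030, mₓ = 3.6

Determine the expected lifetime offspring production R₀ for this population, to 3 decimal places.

R₀ = Σ lₓ mₓ:
  age 1: 0.578 × 6.0 = 3.4680
  age 2: 0.386 × 4.3 = 1.6598
  age 3: 0.160 × 2.0 = 0.3200
  age 4: 0.085 × 3.5 = 0.2975
  age 5: 0.030 × 3.6 = 0.1080
R₀ = 3.4680 + 1.6598 + 0.3200 + 0.2975 + 0.1080 = 5.8533

5.853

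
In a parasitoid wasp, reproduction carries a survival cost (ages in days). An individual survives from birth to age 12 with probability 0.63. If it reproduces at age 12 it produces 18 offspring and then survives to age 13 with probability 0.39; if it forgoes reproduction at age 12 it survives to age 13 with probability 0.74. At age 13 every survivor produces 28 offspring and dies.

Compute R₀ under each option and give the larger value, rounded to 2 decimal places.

18.22

breed at age 12: R₀ = 0.63 × (18 + 0.39 × 28) = 0.63 × 28.9200 = 18.2196
delay to age 13: R₀ = 0.63 × (0.74 × 28) = 0.63 × 20.7200 = 13.0536
Higher: breed at age 12 (18.2196).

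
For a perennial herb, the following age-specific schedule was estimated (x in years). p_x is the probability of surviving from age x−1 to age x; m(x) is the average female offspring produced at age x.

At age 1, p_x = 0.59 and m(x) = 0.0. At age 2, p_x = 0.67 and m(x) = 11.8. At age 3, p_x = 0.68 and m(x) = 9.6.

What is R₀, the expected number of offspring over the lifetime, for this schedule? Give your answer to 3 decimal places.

7.245

Survivorship from birth: l_x = p_1·p_2·…·p_x.
  l_1 = 0.59000
  l_2 = 0.39530
  l_3 = 0.26880
R₀ = Σ l_x m(x):
  age 1: 0.59000 × 0.0 = 0.0000
  age 2: 0.39530 × 11.8 = 4.6645
  age 3: 0.26880 × 9.6 = 2.5805
R₀ = 0.0000 + 4.6645 + 2.5805 = 7.2450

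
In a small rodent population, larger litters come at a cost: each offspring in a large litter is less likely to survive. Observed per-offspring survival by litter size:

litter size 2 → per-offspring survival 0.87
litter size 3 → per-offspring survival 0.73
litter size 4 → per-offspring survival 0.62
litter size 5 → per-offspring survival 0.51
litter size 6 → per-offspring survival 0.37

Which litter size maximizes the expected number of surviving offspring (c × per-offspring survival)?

Expected surviving offspring = c × s(c):
  c=2: 2 × 0.87 = 1.740
  c=3: 3 × 0.73 = 2.190
  c=4: 4 × 0.62 = 2.480
  c=5: 5 × 0.51 = 2.550
  c=6: 6 × 0.37 = 2.220
Maximum at c = 5 (2.550 surviving offspring).

5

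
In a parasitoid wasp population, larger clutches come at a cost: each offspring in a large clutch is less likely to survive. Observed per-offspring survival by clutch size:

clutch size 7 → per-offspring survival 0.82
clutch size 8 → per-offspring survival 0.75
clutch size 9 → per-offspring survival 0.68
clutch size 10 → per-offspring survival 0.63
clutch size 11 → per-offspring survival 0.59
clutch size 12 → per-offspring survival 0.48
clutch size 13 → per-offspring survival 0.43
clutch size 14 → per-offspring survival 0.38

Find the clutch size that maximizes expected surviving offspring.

Expected surviving offspring = c × s(c):
  c=7: 7 × 0.82 = 5.740
  c=8: 8 × 0.75 = 6.000
  c=9: 9 × 0.68 = 6.120
  c=10: 10 × 0.63 = 6.300
  c=11: 11 × 0.59 = 6.490
  c=12: 12 × 0.48 = 5.760
  c=13: 13 × 0.43 = 5.590
  c=14: 14 × 0.38 = 5.320
Maximum at c = 11 (6.490 surviving offspring).

11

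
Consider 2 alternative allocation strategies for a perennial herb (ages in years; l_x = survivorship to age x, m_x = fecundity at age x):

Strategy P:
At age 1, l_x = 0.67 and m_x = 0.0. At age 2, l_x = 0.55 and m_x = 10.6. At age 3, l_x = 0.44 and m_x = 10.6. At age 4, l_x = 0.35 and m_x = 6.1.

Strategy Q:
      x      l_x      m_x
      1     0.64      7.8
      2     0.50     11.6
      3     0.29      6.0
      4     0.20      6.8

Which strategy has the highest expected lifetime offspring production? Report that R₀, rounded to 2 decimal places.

Strategy P: R₀ = 0.67×0.0 + 0.55×10.6 + 0.44×10.6 + 0.35×6.1 = 12.6290
Strategy Q: R₀ = 0.64×7.8 + 0.50×11.6 + 0.29×6.0 + 0.20×6.8 = 13.8920
Highest R₀: strategy Q with 13.8920.

13.89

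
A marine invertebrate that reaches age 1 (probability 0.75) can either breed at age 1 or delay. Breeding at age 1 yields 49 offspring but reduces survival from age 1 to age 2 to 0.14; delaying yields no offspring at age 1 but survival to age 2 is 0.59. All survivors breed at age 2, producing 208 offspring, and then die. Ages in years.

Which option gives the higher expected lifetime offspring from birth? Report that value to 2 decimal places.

breed at age 1: R₀ = 0.75 × (49 + 0.14 × 208) = 0.75 × 78.1200 = 58.5900
delay to age 2: R₀ = 0.75 × (0.59 × 208) = 0.75 × 122.7200 = 92.0400
Higher: delay to age 2 (92.0400).

92.04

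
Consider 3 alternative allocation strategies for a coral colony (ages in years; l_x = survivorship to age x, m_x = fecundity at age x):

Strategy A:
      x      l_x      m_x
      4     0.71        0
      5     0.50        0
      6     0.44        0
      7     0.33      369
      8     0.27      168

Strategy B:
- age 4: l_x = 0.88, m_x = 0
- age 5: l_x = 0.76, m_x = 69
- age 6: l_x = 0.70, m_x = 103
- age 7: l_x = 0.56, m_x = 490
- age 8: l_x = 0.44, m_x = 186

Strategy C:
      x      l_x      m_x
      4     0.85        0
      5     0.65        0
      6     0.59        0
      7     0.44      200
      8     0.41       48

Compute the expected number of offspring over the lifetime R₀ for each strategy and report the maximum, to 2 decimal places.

480.78

Strategy A: R₀ = 0.71×0 + 0.50×0 + 0.44×0 + 0.33×369 + 0.27×168 = 167.1300
Strategy B: R₀ = 0.88×0 + 0.76×69 + 0.70×103 + 0.56×490 + 0.44×186 = 480.7800
Strategy C: R₀ = 0.85×0 + 0.65×0 + 0.59×0 + 0.44×200 + 0.41×48 = 107.6800
Highest R₀: strategy B with 480.7800.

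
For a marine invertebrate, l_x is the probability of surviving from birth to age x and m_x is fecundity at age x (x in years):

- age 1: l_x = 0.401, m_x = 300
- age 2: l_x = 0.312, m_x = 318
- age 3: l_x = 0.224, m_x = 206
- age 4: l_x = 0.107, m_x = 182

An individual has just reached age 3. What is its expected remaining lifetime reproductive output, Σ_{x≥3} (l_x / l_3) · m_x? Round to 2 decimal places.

292.94

l_3 = 0.224. Conditional survival from age 3 to x is l_x / l_3.
  x=3: (0.224/0.224) × 206 = 206.0000
  x=4: (0.107/0.224) × 182 = 86.9375
Sum = 206.0000 + 86.9375 = 292.9375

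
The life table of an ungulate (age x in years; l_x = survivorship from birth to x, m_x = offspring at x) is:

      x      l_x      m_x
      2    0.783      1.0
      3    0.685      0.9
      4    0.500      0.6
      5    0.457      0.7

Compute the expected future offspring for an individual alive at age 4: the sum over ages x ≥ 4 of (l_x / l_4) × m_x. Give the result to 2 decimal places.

l_4 = 0.500. Conditional survival from age 4 to x is l_x / l_4.
  x=4: (0.500/0.500) × 0.6 = 0.6000
  x=5: (0.457/0.500) × 0.7 = 0.6398
Sum = 0.6000 + 0.6398 = 1.2398

1.24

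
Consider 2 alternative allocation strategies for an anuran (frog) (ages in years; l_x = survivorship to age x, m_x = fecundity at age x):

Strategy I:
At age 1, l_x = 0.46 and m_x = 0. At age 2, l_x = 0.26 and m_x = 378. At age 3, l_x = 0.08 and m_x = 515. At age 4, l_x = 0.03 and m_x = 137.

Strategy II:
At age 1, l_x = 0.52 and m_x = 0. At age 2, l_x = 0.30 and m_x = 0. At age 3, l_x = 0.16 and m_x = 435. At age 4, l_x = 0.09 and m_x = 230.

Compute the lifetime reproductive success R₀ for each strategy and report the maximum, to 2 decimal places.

143.59

Strategy I: R₀ = 0.46×0 + 0.26×378 + 0.08×515 + 0.03×137 = 143.5900
Strategy II: R₀ = 0.52×0 + 0.30×0 + 0.16×435 + 0.09×230 = 90.3000
Highest R₀: strategy I with 143.5900.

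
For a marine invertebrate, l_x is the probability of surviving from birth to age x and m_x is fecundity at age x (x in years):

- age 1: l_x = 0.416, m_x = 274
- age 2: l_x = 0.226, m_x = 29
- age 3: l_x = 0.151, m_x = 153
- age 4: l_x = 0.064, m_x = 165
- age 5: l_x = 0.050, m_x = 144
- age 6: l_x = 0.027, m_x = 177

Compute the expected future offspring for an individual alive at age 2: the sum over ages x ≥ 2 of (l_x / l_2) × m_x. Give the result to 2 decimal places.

230.96

l_2 = 0.226. Conditional survival from age 2 to x is l_x / l_2.
  x=2: (0.226/0.226) × 29 = 29.0000
  x=3: (0.151/0.226) × 153 = 102.2257
  x=4: (0.064/0.226) × 165 = 46.7257
  x=5: (0.050/0.226) × 144 = 31.8584
  x=6: (0.027/0.226) × 177 = 21.1460
Sum = 29.0000 + 102.2257 + 46.7257 + 31.8584 + 21.1460 = 230.9558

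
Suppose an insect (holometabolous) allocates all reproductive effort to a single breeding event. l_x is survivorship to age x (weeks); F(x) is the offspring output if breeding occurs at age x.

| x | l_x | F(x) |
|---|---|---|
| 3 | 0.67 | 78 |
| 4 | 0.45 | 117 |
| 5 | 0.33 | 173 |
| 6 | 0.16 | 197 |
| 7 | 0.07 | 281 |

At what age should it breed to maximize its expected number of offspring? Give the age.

5

Expected offspring if breeding at age x = l_x × F(x):
  age 3: 0.67 × 78 = 52.260
  age 4: 0.45 × 117 = 52.650
  age 5: 0.33 × 173 = 57.090
  age 6: 0.16 × 197 = 31.520
  age 7: 0.07 × 281 = 19.670
Maximum at age 5 (57.090).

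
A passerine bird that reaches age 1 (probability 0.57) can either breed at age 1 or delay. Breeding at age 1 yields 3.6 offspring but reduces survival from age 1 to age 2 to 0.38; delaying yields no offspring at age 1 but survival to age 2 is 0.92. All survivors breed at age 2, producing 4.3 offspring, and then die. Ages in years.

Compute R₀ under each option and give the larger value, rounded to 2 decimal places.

2.98

breed at age 1: R₀ = 0.57 × (3.6 + 0.38 × 4.3) = 0.57 × 5.2340 = 2.9834
delay to age 2: R₀ = 0.57 × (0.92 × 4.3) = 0.57 × 3.9560 = 2.2549
Higher: breed at age 1 (2.9834).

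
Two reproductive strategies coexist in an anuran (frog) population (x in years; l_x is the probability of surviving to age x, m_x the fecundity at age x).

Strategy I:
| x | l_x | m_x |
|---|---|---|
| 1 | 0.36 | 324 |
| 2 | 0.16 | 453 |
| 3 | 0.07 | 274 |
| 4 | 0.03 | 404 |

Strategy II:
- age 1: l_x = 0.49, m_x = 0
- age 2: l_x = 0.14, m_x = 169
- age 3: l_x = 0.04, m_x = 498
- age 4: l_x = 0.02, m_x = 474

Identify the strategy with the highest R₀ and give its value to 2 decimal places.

220.42

Strategy I: R₀ = 0.36×324 + 0.16×453 + 0.07×274 + 0.03×404 = 220.4200
Strategy II: R₀ = 0.49×0 + 0.14×169 + 0.04×498 + 0.02×474 = 53.0600
Highest R₀: strategy I with 220.4200.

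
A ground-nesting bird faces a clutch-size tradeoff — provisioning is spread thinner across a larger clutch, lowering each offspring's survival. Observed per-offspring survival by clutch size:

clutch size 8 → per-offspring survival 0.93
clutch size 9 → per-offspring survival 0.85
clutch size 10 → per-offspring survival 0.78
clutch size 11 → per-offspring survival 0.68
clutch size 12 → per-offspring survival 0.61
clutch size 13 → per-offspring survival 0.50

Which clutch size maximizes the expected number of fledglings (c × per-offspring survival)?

10

Expected fledglings = c × s(c):
  c=8: 8 × 0.93 = 7.440
  c=9: 9 × 0.85 = 7.650
  c=10: 10 × 0.78 = 7.800
  c=11: 11 × 0.68 = 7.480
  c=12: 12 × 0.61 = 7.320
  c=13: 13 × 0.50 = 6.500
Maximum at c = 10 (7.800 fledglings).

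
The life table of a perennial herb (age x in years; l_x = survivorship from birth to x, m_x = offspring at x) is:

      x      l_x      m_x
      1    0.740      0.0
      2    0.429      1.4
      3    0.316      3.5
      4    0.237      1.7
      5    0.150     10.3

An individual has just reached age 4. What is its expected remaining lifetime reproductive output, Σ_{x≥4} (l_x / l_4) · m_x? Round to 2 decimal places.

8.22

l_4 = 0.237. Conditional survival from age 4 to x is l_x / l_4.
  x=4: (0.237/0.237) × 1.7 = 1.7000
  x=5: (0.150/0.237) × 10.3 = 6.5190
Sum = 1.7000 + 6.5190 = 8.2190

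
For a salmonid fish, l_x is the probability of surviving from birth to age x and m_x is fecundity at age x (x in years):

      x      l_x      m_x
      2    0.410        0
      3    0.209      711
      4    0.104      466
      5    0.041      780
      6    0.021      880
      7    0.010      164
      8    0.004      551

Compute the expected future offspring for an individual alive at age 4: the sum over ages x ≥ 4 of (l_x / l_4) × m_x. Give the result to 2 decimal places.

988.15

l_4 = 0.104. Conditional survival from age 4 to x is l_x / l_4.
  x=4: (0.104/0.104) × 466 = 466.0000
  x=5: (0.041/0.104) × 780 = 307.5000
  x=6: (0.021/0.104) × 880 = 177.6923
  x=7: (0.010/0.104) × 164 = 15.7692
  x=8: (0.004/0.104) × 551 = 21.1923
Sum = 466.0000 + 307.5000 + 177.6923 + 15.7692 + 21.1923 = 988.1538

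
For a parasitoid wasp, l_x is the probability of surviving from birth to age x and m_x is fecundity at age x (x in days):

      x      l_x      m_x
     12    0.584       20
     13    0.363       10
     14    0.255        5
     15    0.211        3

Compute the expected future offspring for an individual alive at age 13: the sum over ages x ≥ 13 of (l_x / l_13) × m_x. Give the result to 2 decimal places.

l_13 = 0.363. Conditional survival from age 13 to x is l_x / l_13.
  x=13: (0.363/0.363) × 10 = 10.0000
  x=14: (0.255/0.363) × 5 = 3.5124
  x=15: (0.211/0.363) × 3 = 1.7438
Sum = 10.0000 + 3.5124 + 1.7438 = 15.2562

15.26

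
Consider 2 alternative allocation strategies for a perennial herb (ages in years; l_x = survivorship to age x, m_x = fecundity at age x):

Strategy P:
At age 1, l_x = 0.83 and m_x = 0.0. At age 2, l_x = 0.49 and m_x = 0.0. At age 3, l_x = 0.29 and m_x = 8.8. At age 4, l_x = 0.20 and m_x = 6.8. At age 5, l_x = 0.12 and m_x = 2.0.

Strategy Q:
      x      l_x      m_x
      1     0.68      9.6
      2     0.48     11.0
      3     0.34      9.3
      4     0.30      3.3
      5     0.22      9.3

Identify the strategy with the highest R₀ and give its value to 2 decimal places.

Strategy P: R₀ = 0.83×0.0 + 0.49×0.0 + 0.29×8.8 + 0.20×6.8 + 0.12×2.0 = 4.1520
Strategy Q: R₀ = 0.68×9.6 + 0.48×11.0 + 0.34×9.3 + 0.30×3.3 + 0.22×9.3 = 18.0060
Highest R₀: strategy Q with 18.0060.

18.01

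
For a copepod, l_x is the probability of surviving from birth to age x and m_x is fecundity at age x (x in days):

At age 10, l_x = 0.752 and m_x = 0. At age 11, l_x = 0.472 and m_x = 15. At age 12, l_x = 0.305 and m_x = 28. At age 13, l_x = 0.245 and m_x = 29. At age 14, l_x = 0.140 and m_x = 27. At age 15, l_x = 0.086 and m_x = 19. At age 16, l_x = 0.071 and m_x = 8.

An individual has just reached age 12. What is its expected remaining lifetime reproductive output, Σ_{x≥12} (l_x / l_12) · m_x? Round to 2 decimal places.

l_12 = 0.305. Conditional survival from age 12 to x is l_x / l_12.
  x=12: (0.305/0.305) × 28 = 28.0000
  x=13: (0.245/0.305) × 29 = 23.2951
  x=14: (0.140/0.305) × 27 = 12.3934
  x=15: (0.086/0.305) × 19 = 5.3574
  x=16: (0.071/0.305) × 8 = 1.8623
Sum = 28.0000 + 23.2951 + 12.3934 + 5.3574 + 1.8623 = 70.9082

70.91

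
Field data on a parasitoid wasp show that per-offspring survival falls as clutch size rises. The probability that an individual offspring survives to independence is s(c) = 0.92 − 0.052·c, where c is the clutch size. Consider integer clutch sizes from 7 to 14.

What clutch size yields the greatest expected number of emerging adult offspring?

9

Expected emerging adult offspring = c × s(c):
  c=7: 7 × 0.556 = 3.892
  c=8: 8 × 0.504 = 4.032
  c=9: 9 × 0.452 = 4.068
  c=10: 10 × 0.400 = 4.000
  c=11: 11 × 0.348 = 3.828
  c=12: 12 × 0.296 = 3.552
  c=13: 13 × 0.244 = 3.172
  c=14: 14 × 0.192 = 2.688
Maximum at c = 9 (4.068 emerging adult offspring).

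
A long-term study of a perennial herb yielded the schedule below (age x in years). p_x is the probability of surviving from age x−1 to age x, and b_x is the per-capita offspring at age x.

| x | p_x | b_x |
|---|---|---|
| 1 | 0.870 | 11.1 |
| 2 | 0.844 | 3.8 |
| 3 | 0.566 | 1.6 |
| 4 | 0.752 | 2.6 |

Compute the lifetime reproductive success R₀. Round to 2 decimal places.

Survivorship from birth: l_x = p_1·p_2·…·p_x.
  l_1 = 0.87000
  l_2 = 0.73428
  l_3 = 0.41560
  l_4 = 0.31253
R₀ = Σ l_x b_x:
  age 1: 0.87000 × 11.1 = 9.6570
  age 2: 0.73428 × 3.8 = 2.7903
  age 3: 0.41560 × 1.6 = 0.6650
  age 4: 0.31253 × 2.6 = 0.8126
R₀ = 9.6570 + 2.7903 + 0.6650 + 0.8126 = 13.9248

13.92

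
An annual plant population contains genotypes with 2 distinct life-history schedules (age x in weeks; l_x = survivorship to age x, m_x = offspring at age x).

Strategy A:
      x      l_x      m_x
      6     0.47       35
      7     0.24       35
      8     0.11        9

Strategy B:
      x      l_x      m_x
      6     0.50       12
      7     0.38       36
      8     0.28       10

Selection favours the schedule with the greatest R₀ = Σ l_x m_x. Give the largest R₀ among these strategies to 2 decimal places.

Strategy A: R₀ = 0.47×35 + 0.24×35 + 0.11×9 = 25.8400
Strategy B: R₀ = 0.50×12 + 0.38×36 + 0.28×10 = 22.4800
Highest R₀: strategy A with 25.8400.

25.84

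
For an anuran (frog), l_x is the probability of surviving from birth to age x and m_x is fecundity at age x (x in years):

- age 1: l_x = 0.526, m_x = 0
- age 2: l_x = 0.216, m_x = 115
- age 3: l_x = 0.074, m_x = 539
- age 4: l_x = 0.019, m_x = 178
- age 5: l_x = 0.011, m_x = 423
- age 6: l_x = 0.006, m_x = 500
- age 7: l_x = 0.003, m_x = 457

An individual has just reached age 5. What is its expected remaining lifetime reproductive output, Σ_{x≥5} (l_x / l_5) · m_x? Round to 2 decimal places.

l_5 = 0.011. Conditional survival from age 5 to x is l_x / l_5.
  x=5: (0.011/0.011) × 423 = 423.0000
  x=6: (0.006/0.011) × 500 = 272.7273
  x=7: (0.003/0.011) × 457 = 124.6364
Sum = 423.0000 + 272.7273 + 124.6364 = 820.3636

820.36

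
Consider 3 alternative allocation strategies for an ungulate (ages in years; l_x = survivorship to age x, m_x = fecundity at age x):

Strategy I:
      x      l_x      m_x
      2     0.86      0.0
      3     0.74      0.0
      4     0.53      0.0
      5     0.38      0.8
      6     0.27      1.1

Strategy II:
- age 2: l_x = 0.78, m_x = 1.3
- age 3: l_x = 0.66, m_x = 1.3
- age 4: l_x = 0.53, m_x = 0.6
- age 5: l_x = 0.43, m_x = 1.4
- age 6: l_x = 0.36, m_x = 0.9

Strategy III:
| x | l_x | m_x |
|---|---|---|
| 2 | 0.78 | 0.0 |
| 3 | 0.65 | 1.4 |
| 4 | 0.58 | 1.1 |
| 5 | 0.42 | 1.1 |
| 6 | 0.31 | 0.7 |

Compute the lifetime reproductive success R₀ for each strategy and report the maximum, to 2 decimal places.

3.12

Strategy I: R₀ = 0.86×0.0 + 0.74×0.0 + 0.53×0.0 + 0.38×0.8 + 0.27×1.1 = 0.6010
Strategy II: R₀ = 0.78×1.3 + 0.66×1.3 + 0.53×0.6 + 0.43×1.4 + 0.36×0.9 = 3.1160
Strategy III: R₀ = 0.78×0.0 + 0.65×1.4 + 0.58×1.1 + 0.42×1.1 + 0.31×0.7 = 2.2270
Highest R₀: strategy II with 3.1160.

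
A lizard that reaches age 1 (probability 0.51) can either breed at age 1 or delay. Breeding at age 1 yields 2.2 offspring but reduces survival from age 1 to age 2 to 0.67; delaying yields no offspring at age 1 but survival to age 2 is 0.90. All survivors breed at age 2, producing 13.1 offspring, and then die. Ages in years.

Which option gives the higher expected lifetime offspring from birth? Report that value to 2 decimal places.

6.01

breed at age 1: R₀ = 0.51 × (2.2 + 0.67 × 13.1) = 0.51 × 10.9770 = 5.5983
delay to age 2: R₀ = 0.51 × (0.90 × 13.1) = 0.51 × 11.7900 = 6.0129
Higher: delay to age 2 (6.0129).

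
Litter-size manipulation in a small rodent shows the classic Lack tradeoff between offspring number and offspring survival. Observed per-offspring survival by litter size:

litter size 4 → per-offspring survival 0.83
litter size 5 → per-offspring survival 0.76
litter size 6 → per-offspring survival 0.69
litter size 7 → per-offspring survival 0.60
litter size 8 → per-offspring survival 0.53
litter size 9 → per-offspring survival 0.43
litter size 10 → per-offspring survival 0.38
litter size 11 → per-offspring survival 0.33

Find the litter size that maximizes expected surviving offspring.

Expected surviving offspring = c × s(c):
  c=4: 4 × 0.83 = 3.320
  c=5: 5 × 0.76 = 3.800
  c=6: 6 × 0.69 = 4.140
  c=7: 7 × 0.60 = 4.200
  c=8: 8 × 0.53 = 4.240
  c=9: 9 × 0.43 = 3.870
  c=10: 10 × 0.38 = 3.800
  c=11: 11 × 0.33 = 3.630
Maximum at c = 8 (4.240 surviving offspring).

8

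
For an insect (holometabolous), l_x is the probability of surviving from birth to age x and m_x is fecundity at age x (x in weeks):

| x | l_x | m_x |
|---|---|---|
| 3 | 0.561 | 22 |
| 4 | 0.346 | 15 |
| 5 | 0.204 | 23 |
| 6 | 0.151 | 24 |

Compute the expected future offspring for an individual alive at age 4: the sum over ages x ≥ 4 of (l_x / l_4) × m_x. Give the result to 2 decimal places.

39.03

l_4 = 0.346. Conditional survival from age 4 to x is l_x / l_4.
  x=4: (0.346/0.346) × 15 = 15.0000
  x=5: (0.204/0.346) × 23 = 13.5607
  x=6: (0.151/0.346) × 24 = 10.4740
Sum = 15.0000 + 13.5607 + 10.4740 = 39.0347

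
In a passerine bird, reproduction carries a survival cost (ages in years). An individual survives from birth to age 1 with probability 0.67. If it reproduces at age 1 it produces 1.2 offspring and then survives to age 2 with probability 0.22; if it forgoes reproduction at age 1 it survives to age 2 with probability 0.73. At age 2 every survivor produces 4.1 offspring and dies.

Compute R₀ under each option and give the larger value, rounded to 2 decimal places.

2.01

breed at age 1: R₀ = 0.67 × (1.2 + 0.22 × 4.1) = 0.67 × 2.1020 = 1.4083
delay to age 2: R₀ = 0.67 × (0.73 × 4.1) = 0.67 × 2.9930 = 2.0053
Higher: delay to age 2 (2.0053).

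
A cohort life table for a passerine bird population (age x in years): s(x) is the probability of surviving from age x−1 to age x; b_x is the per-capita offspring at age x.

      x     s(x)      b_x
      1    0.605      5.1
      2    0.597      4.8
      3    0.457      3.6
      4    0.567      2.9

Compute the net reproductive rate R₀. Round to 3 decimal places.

5.685

Survivorship from birth: l_x = s_1·s_2·…·s_x.
  l_1 = 0.60500
  l_2 = 0.36118
  l_3 = 0.16506
  l_4 = 0.09359
R₀ = Σ l_x b_x:
  age 1: 0.60500 × 5.1 = 3.0855
  age 2: 0.36118 × 4.8 = 1.7337
  age 3: 0.16506 × 3.6 = 0.5942
  age 4: 0.09359 × 2.9 = 0.2714
R₀ = 3.0855 + 1.7337 + 0.5942 + 0.2714 = 5.6848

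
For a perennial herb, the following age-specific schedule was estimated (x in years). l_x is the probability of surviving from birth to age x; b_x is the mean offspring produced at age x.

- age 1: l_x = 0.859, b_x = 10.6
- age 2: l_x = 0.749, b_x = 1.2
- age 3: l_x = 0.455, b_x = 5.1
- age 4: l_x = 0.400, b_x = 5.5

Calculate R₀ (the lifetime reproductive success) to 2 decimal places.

14.52

R₀ = Σ l_x b_x:
  age 1: 0.859 × 10.6 = 9.1054
  age 2: 0.749 × 1.2 = 0.8988
  age 3: 0.455 × 5.1 = 2.3205
  age 4: 0.400 × 5.5 = 2.2000
R₀ = 9.1054 + 0.8988 + 2.3205 + 2.2000 = 14.5247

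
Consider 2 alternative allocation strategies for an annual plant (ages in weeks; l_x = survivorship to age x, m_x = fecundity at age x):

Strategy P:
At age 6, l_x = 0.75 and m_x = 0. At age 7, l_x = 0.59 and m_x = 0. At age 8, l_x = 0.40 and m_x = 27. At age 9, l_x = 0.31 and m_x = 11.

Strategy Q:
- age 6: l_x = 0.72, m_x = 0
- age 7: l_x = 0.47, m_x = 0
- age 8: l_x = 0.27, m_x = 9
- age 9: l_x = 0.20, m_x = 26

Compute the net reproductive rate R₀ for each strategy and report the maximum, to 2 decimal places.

14.21

Strategy P: R₀ = 0.75×0 + 0.59×0 + 0.40×27 + 0.31×11 = 14.2100
Strategy Q: R₀ = 0.72×0 + 0.47×0 + 0.27×9 + 0.20×26 = 7.6300
Highest R₀: strategy P with 14.2100.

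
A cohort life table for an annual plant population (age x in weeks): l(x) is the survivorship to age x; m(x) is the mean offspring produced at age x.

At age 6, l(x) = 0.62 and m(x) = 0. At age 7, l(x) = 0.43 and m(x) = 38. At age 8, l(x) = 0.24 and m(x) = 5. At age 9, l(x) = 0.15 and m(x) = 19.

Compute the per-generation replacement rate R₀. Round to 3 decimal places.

20.390

R₀ = Σ l(x) m(x):
  age 6: 0.62 × 0 = 0.0000
  age 7: 0.43 × 38 = 16.3400
  age 8: 0.24 × 5 = 1.2000
  age 9: 0.15 × 19 = 2.8500
R₀ = 0.0000 + 16.3400 + 1.2000 + 2.8500 = 20.3900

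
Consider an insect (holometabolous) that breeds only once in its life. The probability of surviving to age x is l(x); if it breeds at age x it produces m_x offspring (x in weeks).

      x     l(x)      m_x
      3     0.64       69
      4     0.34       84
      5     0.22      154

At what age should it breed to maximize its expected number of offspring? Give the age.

3

Expected offspring if breeding at age x = l(x) × m_x:
  age 3: 0.64 × 69 = 44.160
  age 4: 0.34 × 84 = 28.560
  age 5: 0.22 × 154 = 33.880
Maximum at age 3 (44.160).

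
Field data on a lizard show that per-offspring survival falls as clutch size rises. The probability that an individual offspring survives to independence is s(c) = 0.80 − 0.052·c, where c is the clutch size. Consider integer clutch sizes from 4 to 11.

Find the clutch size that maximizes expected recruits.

Expected recruits = c × s(c):
  c=4: 4 × 0.592 = 2.368
  c=5: 5 × 0.540 = 2.700
  c=6: 6 × 0.488 = 2.928
  c=7: 7 × 0.436 = 3.052
  c=8: 8 × 0.384 = 3.072
  c=9: 9 × 0.332 = 2.988
  c=10: 10 × 0.280 = 2.800
  c=11: 11 × 0.228 = 2.508
Maximum at c = 8 (3.072 recruits).

8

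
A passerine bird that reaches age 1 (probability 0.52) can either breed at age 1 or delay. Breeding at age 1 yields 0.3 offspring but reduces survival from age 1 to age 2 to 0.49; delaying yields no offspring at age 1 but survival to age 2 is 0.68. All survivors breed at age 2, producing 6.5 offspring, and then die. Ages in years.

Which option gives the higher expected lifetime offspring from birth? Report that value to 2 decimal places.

2.30

breed at age 1: R₀ = 0.52 × (0.3 + 0.49 × 6.5) = 0.52 × 3.4850 = 1.8122
delay to age 2: R₀ = 0.52 × (0.68 × 6.5) = 0.52 × 4.4200 = 2.2984
Higher: delay to age 2 (2.2984).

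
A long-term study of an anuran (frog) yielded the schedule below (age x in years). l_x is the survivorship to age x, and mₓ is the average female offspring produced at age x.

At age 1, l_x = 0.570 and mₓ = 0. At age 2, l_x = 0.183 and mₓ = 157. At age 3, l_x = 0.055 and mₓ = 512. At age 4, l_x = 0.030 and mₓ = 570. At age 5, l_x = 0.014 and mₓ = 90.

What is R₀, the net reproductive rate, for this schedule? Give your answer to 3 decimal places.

R₀ = Σ l_x mₓ:
  age 1: 0.570 × 0 = 0.0000
  age 2: 0.183 × 157 = 28.7310
  age 3: 0.055 × 512 = 28.1600
  age 4: 0.030 × 570 = 17.1000
  age 5: 0.014 × 90 = 1.2600
R₀ = 0.0000 + 28.7310 + 28.1600 + 17.1000 + 1.2600 = 75.2510

75.251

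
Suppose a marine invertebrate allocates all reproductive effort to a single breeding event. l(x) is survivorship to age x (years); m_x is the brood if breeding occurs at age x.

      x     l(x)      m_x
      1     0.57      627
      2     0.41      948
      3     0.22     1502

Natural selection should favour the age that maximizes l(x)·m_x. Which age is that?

2

Expected offspring if breeding at age x = l(x) × m_x:
  age 1: 0.57 × 627 = 357.390
  age 2: 0.41 × 948 = 388.680
  age 3: 0.22 × 1502 = 330.440
Maximum at age 2 (388.680).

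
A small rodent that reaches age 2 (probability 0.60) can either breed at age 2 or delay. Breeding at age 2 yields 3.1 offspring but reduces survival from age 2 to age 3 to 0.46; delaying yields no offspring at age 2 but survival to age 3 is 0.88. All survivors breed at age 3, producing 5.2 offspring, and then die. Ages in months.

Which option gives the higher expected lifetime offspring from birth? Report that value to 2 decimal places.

3.30

breed at age 2: R₀ = 0.60 × (3.1 + 0.46 × 5.2) = 0.60 × 5.4920 = 3.2952
delay to age 3: R₀ = 0.60 × (0.88 × 5.2) = 0.60 × 4.5760 = 2.7456
Higher: breed at age 2 (3.2952).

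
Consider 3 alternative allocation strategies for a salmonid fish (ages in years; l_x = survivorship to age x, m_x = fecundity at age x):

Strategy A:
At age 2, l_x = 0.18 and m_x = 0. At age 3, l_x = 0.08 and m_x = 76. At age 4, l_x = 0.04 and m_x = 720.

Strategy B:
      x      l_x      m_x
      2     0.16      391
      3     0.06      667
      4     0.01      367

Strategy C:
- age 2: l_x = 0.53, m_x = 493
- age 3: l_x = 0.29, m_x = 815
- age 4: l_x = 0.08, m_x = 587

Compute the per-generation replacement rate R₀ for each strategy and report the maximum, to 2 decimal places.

Strategy A: R₀ = 0.18×0 + 0.08×76 + 0.04×720 = 34.8800
Strategy B: R₀ = 0.16×391 + 0.06×667 + 0.01×367 = 106.2500
Strategy C: R₀ = 0.53×493 + 0.29×815 + 0.08×587 = 544.6000
Highest R₀: strategy C with 544.6000.

544.60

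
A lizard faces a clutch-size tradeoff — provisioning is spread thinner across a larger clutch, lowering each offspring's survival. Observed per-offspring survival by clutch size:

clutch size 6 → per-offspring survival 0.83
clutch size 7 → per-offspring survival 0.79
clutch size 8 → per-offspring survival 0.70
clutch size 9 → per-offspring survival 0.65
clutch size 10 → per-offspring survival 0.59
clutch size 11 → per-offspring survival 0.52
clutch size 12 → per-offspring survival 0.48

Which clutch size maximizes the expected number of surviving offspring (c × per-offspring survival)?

Expected surviving offspring = c × s(c):
  c=6: 6 × 0.83 = 4.980
  c=7: 7 × 0.79 = 5.530
  c=8: 8 × 0.70 = 5.600
  c=9: 9 × 0.65 = 5.850
  c=10: 10 × 0.59 = 5.900
  c=11: 11 × 0.52 = 5.720
  c=12: 12 × 0.48 = 5.760
Maximum at c = 10 (5.900 surviving offspring).

10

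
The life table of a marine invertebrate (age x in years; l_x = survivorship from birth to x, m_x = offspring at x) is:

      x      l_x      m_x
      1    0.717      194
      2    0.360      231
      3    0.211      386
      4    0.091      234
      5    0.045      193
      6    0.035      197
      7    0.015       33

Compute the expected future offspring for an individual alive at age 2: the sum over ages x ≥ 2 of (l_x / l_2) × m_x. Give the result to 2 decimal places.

561.04

l_2 = 0.360. Conditional survival from age 2 to x is l_x / l_2.
  x=2: (0.360/0.360) × 231 = 231.0000
  x=3: (0.211/0.360) × 386 = 226.2389
  x=4: (0.091/0.360) × 234 = 59.1500
  x=5: (0.045/0.360) × 193 = 24.1250
  x=6: (0.035/0.360) × 197 = 19.1528
  x=7: (0.015/0.360) × 33 = 1.3750
Sum = 231.0000 + 226.2389 + 59.1500 + 24.1250 + 19.1528 + 1.3750 = 561.0417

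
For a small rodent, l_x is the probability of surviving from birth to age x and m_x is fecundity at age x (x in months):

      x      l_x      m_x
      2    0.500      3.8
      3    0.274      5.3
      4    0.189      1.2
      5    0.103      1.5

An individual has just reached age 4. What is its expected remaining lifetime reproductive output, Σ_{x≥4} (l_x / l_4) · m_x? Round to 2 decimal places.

l_4 = 0.189. Conditional survival from age 4 to x is l_x / l_4.
  x=4: (0.189/0.189) × 1.2 = 1.2000
  x=5: (0.103/0.189) × 1.5 = 0.8175
Sum = 1.2000 + 0.8175 = 2.0175

2.02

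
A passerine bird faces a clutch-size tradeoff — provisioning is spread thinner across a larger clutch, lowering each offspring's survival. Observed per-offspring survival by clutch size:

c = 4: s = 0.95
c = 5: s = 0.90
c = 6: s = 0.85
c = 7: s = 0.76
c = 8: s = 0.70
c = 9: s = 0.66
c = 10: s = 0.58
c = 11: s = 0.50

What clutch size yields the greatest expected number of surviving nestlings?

9

Expected surviving nestlings = c × s(c):
  c=4: 4 × 0.95 = 3.800
  c=5: 5 × 0.90 = 4.500
  c=6: 6 × 0.85 = 5.100
  c=7: 7 × 0.76 = 5.320
  c=8: 8 × 0.70 = 5.600
  c=9: 9 × 0.66 = 5.940
  c=10: 10 × 0.58 = 5.800
  c=11: 11 × 0.50 = 5.500
Maximum at c = 9 (5.940 surviving nestlings).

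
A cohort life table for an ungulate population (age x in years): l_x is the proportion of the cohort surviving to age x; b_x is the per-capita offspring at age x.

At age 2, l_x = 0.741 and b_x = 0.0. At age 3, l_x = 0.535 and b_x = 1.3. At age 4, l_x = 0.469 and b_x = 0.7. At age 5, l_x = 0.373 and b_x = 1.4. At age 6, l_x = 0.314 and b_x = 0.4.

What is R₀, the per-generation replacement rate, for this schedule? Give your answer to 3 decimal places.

R₀ = Σ l_x b_x:
  age 2: 0.741 × 0.0 = 0.0000
  age 3: 0.535 × 1.3 = 0.6955
  age 4: 0.469 × 0.7 = 0.3283
  age 5: 0.373 × 1.4 = 0.5222
  age 6: 0.314 × 0.4 = 0.1256
R₀ = 0.0000 + 0.6955 + 0.3283 + 0.5222 + 0.1256 = 1.6716

1.672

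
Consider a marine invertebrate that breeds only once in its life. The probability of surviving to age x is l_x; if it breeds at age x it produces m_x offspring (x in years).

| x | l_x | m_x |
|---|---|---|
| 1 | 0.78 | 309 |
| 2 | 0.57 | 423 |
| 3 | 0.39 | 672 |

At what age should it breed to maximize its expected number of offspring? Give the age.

Expected offspring if breeding at age x = l_x × m_x:
  age 1: 0.78 × 309 = 241.020
  age 2: 0.57 × 423 = 241.110
  age 3: 0.39 × 672 = 262.080
Maximum at age 3 (262.080).

3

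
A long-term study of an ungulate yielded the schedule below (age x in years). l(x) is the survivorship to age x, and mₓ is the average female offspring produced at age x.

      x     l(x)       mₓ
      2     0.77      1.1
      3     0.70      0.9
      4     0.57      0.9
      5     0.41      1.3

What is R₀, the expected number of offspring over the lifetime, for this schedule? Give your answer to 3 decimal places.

2.523

R₀ = Σ l(x) mₓ:
  age 2: 0.77 × 1.1 = 0.8470
  age 3: 0.70 × 0.9 = 0.6300
  age 4: 0.57 × 0.9 = 0.5130
  age 5: 0.41 × 1.3 = 0.5330
R₀ = 0.8470 + 0.6300 + 0.5130 + 0.5330 = 2.5230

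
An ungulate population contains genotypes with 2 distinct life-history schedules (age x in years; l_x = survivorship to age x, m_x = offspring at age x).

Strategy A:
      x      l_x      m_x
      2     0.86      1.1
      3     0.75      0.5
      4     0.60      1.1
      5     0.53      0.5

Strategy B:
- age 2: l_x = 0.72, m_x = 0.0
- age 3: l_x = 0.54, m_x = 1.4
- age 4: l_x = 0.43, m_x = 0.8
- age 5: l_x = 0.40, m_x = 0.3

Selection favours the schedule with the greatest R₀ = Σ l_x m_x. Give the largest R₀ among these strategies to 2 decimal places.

2.25

Strategy A: R₀ = 0.86×1.1 + 0.75×0.5 + 0.60×1.1 + 0.53×0.5 = 2.2460
Strategy B: R₀ = 0.72×0.0 + 0.54×1.4 + 0.43×0.8 + 0.40×0.3 = 1.2200
Highest R₀: strategy A with 2.2460.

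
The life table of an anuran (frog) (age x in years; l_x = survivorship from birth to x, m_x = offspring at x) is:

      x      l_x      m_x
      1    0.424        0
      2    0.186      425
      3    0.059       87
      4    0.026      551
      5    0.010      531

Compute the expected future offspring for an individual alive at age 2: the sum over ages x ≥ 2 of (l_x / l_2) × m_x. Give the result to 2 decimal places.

558.17

l_2 = 0.186. Conditional survival from age 2 to x is l_x / l_2.
  x=2: (0.186/0.186) × 425 = 425.0000
  x=3: (0.059/0.186) × 87 = 27.5968
  x=4: (0.026/0.186) × 551 = 77.0215
  x=5: (0.010/0.186) × 531 = 28.5484
Sum = 425.0000 + 27.5968 + 77.0215 + 28.5484 = 558.1667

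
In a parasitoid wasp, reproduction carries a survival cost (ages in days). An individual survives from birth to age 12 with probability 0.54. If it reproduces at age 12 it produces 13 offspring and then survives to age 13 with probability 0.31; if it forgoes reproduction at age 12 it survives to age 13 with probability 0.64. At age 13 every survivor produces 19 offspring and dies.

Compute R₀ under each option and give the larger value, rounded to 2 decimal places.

breed at age 12: R₀ = 0.54 × (13 + 0.31 × 19) = 0.54 × 18.8900 = 10.2006
delay to age 13: R₀ = 0.54 × (0.64 × 19) = 0.54 × 12.1600 = 6.5664
Higher: breed at age 12 (10.2006).

10.20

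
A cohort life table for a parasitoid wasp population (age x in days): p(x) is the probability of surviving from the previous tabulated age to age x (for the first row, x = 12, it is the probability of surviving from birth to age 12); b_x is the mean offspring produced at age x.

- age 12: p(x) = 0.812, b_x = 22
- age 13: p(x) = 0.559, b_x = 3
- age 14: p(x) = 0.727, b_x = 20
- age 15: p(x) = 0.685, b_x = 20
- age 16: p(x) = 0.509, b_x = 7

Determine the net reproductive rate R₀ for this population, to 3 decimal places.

Survivorship from birth: l_x = p_12·p_13·…·p_x.
  l_12 = 0.81200
  l_13 = 0.45391
  l_14 = 0.32999
  l_15 = 0.22604
  l_16 = 0.11506
R₀ = Σ l_x b_x:
  age 12: 0.81200 × 22 = 17.8640
  age 13: 0.45391 × 3 = 1.3617
  age 14: 0.32999 × 20 = 6.5998
  age 15: 0.22604 × 20 = 4.5208
  age 16: 0.11506 × 7 = 0.8054
R₀ = 17.8640 + 1.3617 + 6.5998 + 4.5208 + 0.8054 = 31.1517

31.152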